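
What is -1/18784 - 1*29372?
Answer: -551723649/18784 ≈ -29372.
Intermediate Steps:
-1/18784 - 1*29372 = -1*1/18784 - 29372 = -1/18784 - 29372 = -551723649/18784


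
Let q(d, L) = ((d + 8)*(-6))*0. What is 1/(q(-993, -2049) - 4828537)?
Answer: -1/4828537 ≈ -2.0710e-7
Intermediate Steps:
q(d, L) = 0 (q(d, L) = ((8 + d)*(-6))*0 = (-48 - 6*d)*0 = 0)
1/(q(-993, -2049) - 4828537) = 1/(0 - 4828537) = 1/(-4828537) = -1/4828537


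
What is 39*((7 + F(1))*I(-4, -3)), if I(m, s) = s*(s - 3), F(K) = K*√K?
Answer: 5616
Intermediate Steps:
F(K) = K^(3/2)
I(m, s) = s*(-3 + s)
39*((7 + F(1))*I(-4, -3)) = 39*((7 + 1^(3/2))*(-3*(-3 - 3))) = 39*((7 + 1)*(-3*(-6))) = 39*(8*18) = 39*144 = 5616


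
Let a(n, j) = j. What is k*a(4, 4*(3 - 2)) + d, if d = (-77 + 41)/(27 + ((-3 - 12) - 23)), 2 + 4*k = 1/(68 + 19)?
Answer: 1229/957 ≈ 1.2842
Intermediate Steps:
k = -173/348 (k = -½ + 1/(4*(68 + 19)) = -½ + (¼)/87 = -½ + (¼)*(1/87) = -½ + 1/348 = -173/348 ≈ -0.49713)
d = 36/11 (d = -36/(27 + (-15 - 23)) = -36/(27 - 38) = -36/(-11) = -36*(-1/11) = 36/11 ≈ 3.2727)
k*a(4, 4*(3 - 2)) + d = -173*(3 - 2)/87 + 36/11 = -173/87 + 36/11 = 1229/957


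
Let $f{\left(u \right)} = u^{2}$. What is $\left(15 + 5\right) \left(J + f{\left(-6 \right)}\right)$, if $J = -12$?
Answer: $480$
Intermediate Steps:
$\left(15 + 5\right) \left(J + f{\left(-6 \right)}\right) = \left(15 + 5\right) \left(-12 + \left(-6\right)^{2}\right) = 20 \left(-12 + 36\right) = 20 \cdot 24 = 480$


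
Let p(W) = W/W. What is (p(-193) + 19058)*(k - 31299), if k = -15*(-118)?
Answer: -562793211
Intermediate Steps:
p(W) = 1
k = 1770
(p(-193) + 19058)*(k - 31299) = (1 + 19058)*(1770 - 31299) = 19059*(-29529) = -562793211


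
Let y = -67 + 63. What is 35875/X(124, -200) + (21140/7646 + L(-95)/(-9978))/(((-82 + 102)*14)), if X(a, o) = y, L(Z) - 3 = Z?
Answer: -23948442622081/2670212580 ≈ -8968.7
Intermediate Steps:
L(Z) = 3 + Z
y = -4
X(a, o) = -4
35875/X(124, -200) + (21140/7646 + L(-95)/(-9978))/(((-82 + 102)*14)) = 35875/(-4) + (21140/7646 + (3 - 95)/(-9978))/(((-82 + 102)*14)) = 35875*(-1/4) + (21140*(1/7646) - 92*(-1/9978))/((20*14)) = -35875/4 + (10570/3823 + 46/4989)/280 = -35875/4 + (52909588/19072947)*(1/280) = -35875/4 + 13227397/1335106290 = -23948442622081/2670212580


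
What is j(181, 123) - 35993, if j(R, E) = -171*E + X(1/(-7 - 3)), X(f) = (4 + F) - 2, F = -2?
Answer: -57026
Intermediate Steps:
X(f) = 0 (X(f) = (4 - 2) - 2 = 2 - 2 = 0)
j(R, E) = -171*E (j(R, E) = -171*E + 0 = -171*E)
j(181, 123) - 35993 = -171*123 - 35993 = -21033 - 35993 = -57026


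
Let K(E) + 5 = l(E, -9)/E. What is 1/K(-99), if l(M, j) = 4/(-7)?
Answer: -693/3461 ≈ -0.20023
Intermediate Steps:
l(M, j) = -4/7 (l(M, j) = 4*(-1/7) = -4/7)
K(E) = -5 - 4/(7*E)
1/K(-99) = 1/(-5 - 4/7/(-99)) = 1/(-5 - 4/7*(-1/99)) = 1/(-5 + 4/693) = 1/(-3461/693) = -693/3461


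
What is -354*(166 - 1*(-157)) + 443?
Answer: -113899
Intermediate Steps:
-354*(166 - 1*(-157)) + 443 = -354*(166 + 157) + 443 = -354*323 + 443 = -114342 + 443 = -113899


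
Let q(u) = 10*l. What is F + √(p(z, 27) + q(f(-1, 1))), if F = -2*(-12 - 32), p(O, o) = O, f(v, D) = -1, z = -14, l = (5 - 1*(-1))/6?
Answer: 88 + 2*I ≈ 88.0 + 2.0*I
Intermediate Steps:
l = 1 (l = (5 + 1)*(⅙) = 6*(⅙) = 1)
q(u) = 10 (q(u) = 10*1 = 10)
F = 88 (F = -2*(-44) = 88)
F + √(p(z, 27) + q(f(-1, 1))) = 88 + √(-14 + 10) = 88 + √(-4) = 88 + 2*I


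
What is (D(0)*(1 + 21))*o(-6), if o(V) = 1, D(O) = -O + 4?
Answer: 88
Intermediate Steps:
D(O) = 4 - O
(D(0)*(1 + 21))*o(-6) = ((4 - 1*0)*(1 + 21))*1 = ((4 + 0)*22)*1 = (4*22)*1 = 88*1 = 88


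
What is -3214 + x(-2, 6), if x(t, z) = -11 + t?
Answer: -3227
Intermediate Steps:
-3214 + x(-2, 6) = -3214 + (-11 - 2) = -3214 - 13 = -3227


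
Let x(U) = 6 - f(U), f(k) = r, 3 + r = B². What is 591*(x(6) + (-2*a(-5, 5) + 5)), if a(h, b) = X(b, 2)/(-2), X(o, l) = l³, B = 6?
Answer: -8274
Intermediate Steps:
r = 33 (r = -3 + 6² = -3 + 36 = 33)
f(k) = 33
a(h, b) = -4 (a(h, b) = 2³/(-2) = 8*(-½) = -4)
x(U) = -27 (x(U) = 6 - 1*33 = 6 - 33 = -27)
591*(x(6) + (-2*a(-5, 5) + 5)) = 591*(-27 + (-2*(-4) + 5)) = 591*(-27 + (8 + 5)) = 591*(-27 + 13) = 591*(-14) = -8274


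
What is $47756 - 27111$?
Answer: $20645$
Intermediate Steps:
$47756 - 27111 = 20645$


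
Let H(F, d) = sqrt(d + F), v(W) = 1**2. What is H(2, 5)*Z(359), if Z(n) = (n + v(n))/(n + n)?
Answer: 180*sqrt(7)/359 ≈ 1.3266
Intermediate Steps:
v(W) = 1
H(F, d) = sqrt(F + d)
Z(n) = (1 + n)/(2*n) (Z(n) = (n + 1)/(n + n) = (1 + n)/((2*n)) = (1 + n)*(1/(2*n)) = (1 + n)/(2*n))
H(2, 5)*Z(359) = sqrt(2 + 5)*((1/2)*(1 + 359)/359) = sqrt(7)*((1/2)*(1/359)*360) = sqrt(7)*(180/359) = 180*sqrt(7)/359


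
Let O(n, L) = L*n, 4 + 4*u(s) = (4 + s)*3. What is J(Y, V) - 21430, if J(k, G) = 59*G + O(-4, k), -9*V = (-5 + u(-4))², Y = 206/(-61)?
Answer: -1320802/61 ≈ -21653.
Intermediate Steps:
u(s) = 2 + 3*s/4 (u(s) = -1 + ((4 + s)*3)/4 = -1 + (12 + 3*s)/4 = -1 + (3 + 3*s/4) = 2 + 3*s/4)
Y = -206/61 (Y = 206*(-1/61) = -206/61 ≈ -3.3770)
V = -4 (V = -(-5 + (2 + (¾)*(-4)))²/9 = -(-5 + (2 - 3))²/9 = -(-5 - 1)²/9 = -⅑*(-6)² = -⅑*36 = -4)
J(k, G) = -4*k + 59*G (J(k, G) = 59*G + k*(-4) = 59*G - 4*k = -4*k + 59*G)
J(Y, V) - 21430 = (-4*(-206/61) + 59*(-4)) - 21430 = (824/61 - 236) - 21430 = -13572/61 - 21430 = -1320802/61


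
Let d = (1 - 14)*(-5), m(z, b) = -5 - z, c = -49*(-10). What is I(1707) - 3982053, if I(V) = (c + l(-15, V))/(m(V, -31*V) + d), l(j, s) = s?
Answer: -6558443488/1647 ≈ -3.9821e+6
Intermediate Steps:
c = 490
d = 65 (d = -13*(-5) = 65)
I(V) = (490 + V)/(60 - V) (I(V) = (490 + V)/((-5 - V) + 65) = (490 + V)/(60 - V))
I(1707) - 3982053 = (-490 - 1*1707)/(-60 + 1707) - 3982053 = (-490 - 1707)/1647 - 3982053 = (1/1647)*(-2197) - 3982053 = -2197/1647 - 3982053 = -6558443488/1647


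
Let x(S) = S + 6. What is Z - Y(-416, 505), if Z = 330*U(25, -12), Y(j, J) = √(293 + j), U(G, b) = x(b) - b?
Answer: 1980 - I*√123 ≈ 1980.0 - 11.091*I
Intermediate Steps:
x(S) = 6 + S
U(G, b) = 6 (U(G, b) = (6 + b) - b = 6)
Z = 1980 (Z = 330*6 = 1980)
Z - Y(-416, 505) = 1980 - √(293 - 416) = 1980 - √(-123) = 1980 - I*√123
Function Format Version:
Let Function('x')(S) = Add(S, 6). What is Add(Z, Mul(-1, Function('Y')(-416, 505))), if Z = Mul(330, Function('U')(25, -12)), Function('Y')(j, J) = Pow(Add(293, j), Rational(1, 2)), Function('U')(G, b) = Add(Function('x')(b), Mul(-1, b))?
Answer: Add(1980, Mul(-1, I, Pow(123, Rational(1, 2)))) ≈ Add(1980.0, Mul(-11.091, I))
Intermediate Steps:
Function('x')(S) = Add(6, S)
Function('U')(G, b) = 6 (Function('U')(G, b) = Add(Add(6, b), Mul(-1, b)) = 6)
Z = 1980 (Z = Mul(330, 6) = 1980)
Add(Z, Mul(-1, Function('Y')(-416, 505))) = Add(1980, Mul(-1, Pow(Add(293, -416), Rational(1, 2)))) = Add(1980, Mul(-1, Pow(-123, Rational(1, 2)))) = Add(1980, Mul(-1, Mul(I, Pow(123, Rational(1, 2))))) = Add(1980, Mul(-1, I, Pow(123, Rational(1, 2))))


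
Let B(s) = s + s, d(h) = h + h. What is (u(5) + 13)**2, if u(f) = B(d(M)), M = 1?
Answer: 289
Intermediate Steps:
d(h) = 2*h
B(s) = 2*s
u(f) = 4 (u(f) = 2*(2*1) = 2*2 = 4)
(u(5) + 13)**2 = (4 + 13)**2 = 17**2 = 289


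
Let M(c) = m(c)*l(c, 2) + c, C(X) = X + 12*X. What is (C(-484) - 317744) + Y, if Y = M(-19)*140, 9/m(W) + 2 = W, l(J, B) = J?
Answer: -325556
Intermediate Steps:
C(X) = 13*X
m(W) = 9/(-2 + W)
M(c) = c + 9*c/(-2 + c) (M(c) = (9/(-2 + c))*c + c = 9*c/(-2 + c) + c = c + 9*c/(-2 + c))
Y = -1520 (Y = -19*(7 - 19)/(-2 - 19)*140 = -19*(-12)/(-21)*140 = -19*(-1/21)*(-12)*140 = -76/7*140 = -1520)
(C(-484) - 317744) + Y = (13*(-484) - 317744) - 1520 = (-6292 - 317744) - 1520 = -324036 - 1520 = -325556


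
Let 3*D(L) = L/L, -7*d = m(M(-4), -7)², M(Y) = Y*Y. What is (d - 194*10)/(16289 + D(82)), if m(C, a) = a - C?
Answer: -42327/342076 ≈ -0.12374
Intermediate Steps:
M(Y) = Y²
d = -529/7 (d = -(-7 - 1*(-4)²)²/7 = -(-7 - 1*16)²/7 = -(-7 - 16)²/7 = -⅐*(-23)² = -⅐*529 = -529/7 ≈ -75.571)
D(L) = ⅓ (D(L) = (L/L)/3 = (⅓)*1 = ⅓)
(d - 194*10)/(16289 + D(82)) = (-529/7 - 194*10)/(16289 + ⅓) = (-529/7 - 1940)/(48868/3) = -14109/7*3/48868 = -42327/342076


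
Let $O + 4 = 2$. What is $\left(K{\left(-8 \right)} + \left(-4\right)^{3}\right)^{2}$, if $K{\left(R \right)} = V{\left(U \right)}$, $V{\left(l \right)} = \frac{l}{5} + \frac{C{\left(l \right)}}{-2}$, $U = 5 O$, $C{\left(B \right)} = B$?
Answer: $3721$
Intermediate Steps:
$O = -2$ ($O = -4 + 2 = -2$)
$U = -10$ ($U = 5 \left(-2\right) = -10$)
$V{\left(l \right)} = - \frac{3 l}{10}$ ($V{\left(l \right)} = \frac{l}{5} + \frac{l}{-2} = l \frac{1}{5} + l \left(- \frac{1}{2}\right) = \frac{l}{5} - \frac{l}{2} = - \frac{3 l}{10}$)
$K{\left(R \right)} = 3$ ($K{\left(R \right)} = \left(- \frac{3}{10}\right) \left(-10\right) = 3$)
$\left(K{\left(-8 \right)} + \left(-4\right)^{3}\right)^{2} = \left(3 + \left(-4\right)^{3}\right)^{2} = \left(3 - 64\right)^{2} = \left(-61\right)^{2} = 3721$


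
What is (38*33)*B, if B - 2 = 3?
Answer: 6270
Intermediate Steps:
B = 5 (B = 2 + 3 = 5)
(38*33)*B = (38*33)*5 = 1254*5 = 6270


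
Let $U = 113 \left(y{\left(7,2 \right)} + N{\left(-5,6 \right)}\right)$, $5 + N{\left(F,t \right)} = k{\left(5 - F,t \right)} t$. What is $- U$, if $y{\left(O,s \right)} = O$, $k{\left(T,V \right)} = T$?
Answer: $-7006$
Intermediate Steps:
$N{\left(F,t \right)} = -5 + t \left(5 - F\right)$ ($N{\left(F,t \right)} = -5 + \left(5 - F\right) t = -5 + t \left(5 - F\right)$)
$U = 7006$ ($U = 113 \left(7 - \left(5 + 6 \left(-5 - 5\right)\right)\right) = 113 \left(7 - \left(5 + 6 \left(-10\right)\right)\right) = 113 \left(7 + \left(-5 + 60\right)\right) = 113 \left(7 + 55\right) = 113 \cdot 62 = 7006$)
$- U = \left(-1\right) 7006 = -7006$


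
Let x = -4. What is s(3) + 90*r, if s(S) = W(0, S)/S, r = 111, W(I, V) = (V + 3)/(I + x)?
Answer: 19979/2 ≈ 9989.5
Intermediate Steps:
W(I, V) = (3 + V)/(-4 + I) (W(I, V) = (V + 3)/(I - 4) = (3 + V)/(-4 + I))
s(S) = (-¾ - S/4)/S (s(S) = ((3 + S)/(-4 + 0))/S = ((3 + S)/(-4))/S = (-(3 + S)/4)/S = (-¾ - S/4)/S)
s(3) + 90*r = (¼)*(-3 - 1*3)/3 + 90*111 = (¼)*(⅓)*(-3 - 3) + 9990 = (¼)*(⅓)*(-6) + 9990 = -½ + 9990 = 19979/2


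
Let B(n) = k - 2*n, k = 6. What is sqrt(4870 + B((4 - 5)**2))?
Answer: sqrt(4874) ≈ 69.814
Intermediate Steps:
B(n) = 6 - 2*n
sqrt(4870 + B((4 - 5)**2)) = sqrt(4870 + (6 - 2*(4 - 5)**2)) = sqrt(4870 + (6 - 2*(-1)**2)) = sqrt(4870 + (6 - 2*1)) = sqrt(4870 + (6 - 2)) = sqrt(4870 + 4) = sqrt(4874)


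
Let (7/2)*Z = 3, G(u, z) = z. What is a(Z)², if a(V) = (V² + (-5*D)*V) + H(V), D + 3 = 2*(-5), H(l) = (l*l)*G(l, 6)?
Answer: 181476/49 ≈ 3703.6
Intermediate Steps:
Z = 6/7 (Z = (2/7)*3 = 6/7 ≈ 0.85714)
H(l) = 6*l² (H(l) = (l*l)*6 = l²*6 = 6*l²)
D = -13 (D = -3 + 2*(-5) = -3 - 10 = -13)
a(V) = 7*V² + 65*V (a(V) = (V² + (-5*(-13))*V) + 6*V² = (V² + 65*V) + 6*V² = 7*V² + 65*V)
a(Z)² = (6*(65 + 7*(6/7))/7)² = (6*(65 + 6)/7)² = ((6/7)*71)² = (426/7)² = 181476/49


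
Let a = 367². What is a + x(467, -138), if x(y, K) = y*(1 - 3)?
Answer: 133755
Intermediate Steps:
x(y, K) = -2*y (x(y, K) = y*(-2) = -2*y)
a = 134689
a + x(467, -138) = 134689 - 2*467 = 134689 - 934 = 133755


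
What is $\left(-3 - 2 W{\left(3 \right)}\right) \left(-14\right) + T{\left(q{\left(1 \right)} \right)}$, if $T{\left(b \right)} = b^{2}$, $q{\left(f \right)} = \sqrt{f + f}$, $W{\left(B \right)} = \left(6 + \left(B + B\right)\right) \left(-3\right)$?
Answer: $-964$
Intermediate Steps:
$W{\left(B \right)} = -18 - 6 B$ ($W{\left(B \right)} = \left(6 + 2 B\right) \left(-3\right) = -18 - 6 B$)
$q{\left(f \right)} = \sqrt{2} \sqrt{f}$ ($q{\left(f \right)} = \sqrt{2 f} = \sqrt{2} \sqrt{f}$)
$\left(-3 - 2 W{\left(3 \right)}\right) \left(-14\right) + T{\left(q{\left(1 \right)} \right)} = \left(-3 - 2 \left(-18 - 18\right)\right) \left(-14\right) + \left(\sqrt{2} \sqrt{1}\right)^{2} = \left(-3 - 2 \left(-18 - 18\right)\right) \left(-14\right) + \left(\sqrt{2} \cdot 1\right)^{2} = \left(-3 - -72\right) \left(-14\right) + \left(\sqrt{2}\right)^{2} = \left(-3 + 72\right) \left(-14\right) + 2 = 69 \left(-14\right) + 2 = -966 + 2 = -964$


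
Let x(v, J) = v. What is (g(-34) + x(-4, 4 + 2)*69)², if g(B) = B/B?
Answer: 75625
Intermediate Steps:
g(B) = 1
(g(-34) + x(-4, 4 + 2)*69)² = (1 - 4*69)² = (1 - 276)² = (-275)² = 75625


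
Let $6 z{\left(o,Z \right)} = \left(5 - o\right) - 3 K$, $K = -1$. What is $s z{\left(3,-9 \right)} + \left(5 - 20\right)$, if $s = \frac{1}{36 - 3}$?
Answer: $- \frac{2965}{198} \approx -14.975$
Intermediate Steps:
$s = \frac{1}{33} \approx 0.030303$
$z{\left(o,Z \right)} = \frac{4}{3} - \frac{o}{6}$ ($z{\left(o,Z \right)} = \frac{\left(5 - o\right) - -3}{6} = \frac{\left(5 - o\right) + 3}{6} = \frac{8 - o}{6} = \frac{4}{3} - \frac{o}{6}$)
$s z{\left(3,-9 \right)} + \left(5 - 20\right) = \frac{\frac{4}{3} - \frac{1}{2}}{33} + \left(5 - 20\right) = \frac{1}{33} \cdot \frac{5}{6} - 15 = \frac{5}{198} - 15 = - \frac{2965}{198}$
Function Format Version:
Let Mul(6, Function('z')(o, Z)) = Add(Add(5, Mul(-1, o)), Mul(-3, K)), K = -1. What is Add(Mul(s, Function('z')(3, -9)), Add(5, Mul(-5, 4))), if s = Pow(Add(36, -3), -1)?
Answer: Rational(-2965, 198) ≈ -14.975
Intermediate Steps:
s = Rational(1, 33) (s = Pow(33, -1) = Rational(1, 33) ≈ 0.030303)
Function('z')(o, Z) = Add(Rational(4, 3), Mul(Rational(-1, 6), o)) (Function('z')(o, Z) = Mul(Rational(1, 6), Add(Add(5, Mul(-1, o)), Mul(-3, -1))) = Mul(Rational(1, 6), Add(Add(5, Mul(-1, o)), 3)) = Mul(Rational(1, 6), Add(8, Mul(-1, o))) = Add(Rational(4, 3), Mul(Rational(-1, 6), o)))
Add(Mul(s, Function('z')(3, -9)), Add(5, Mul(-5, 4))) = Add(Mul(Rational(1, 33), Add(Rational(4, 3), Mul(Rational(-1, 6), 3))), Add(5, Mul(-5, 4))) = Add(Mul(Rational(1, 33), Add(Rational(4, 3), Rational(-1, 2))), Add(5, -20)) = Add(Mul(Rational(1, 33), Rational(5, 6)), -15) = Add(Rational(5, 198), -15) = Rational(-2965, 198)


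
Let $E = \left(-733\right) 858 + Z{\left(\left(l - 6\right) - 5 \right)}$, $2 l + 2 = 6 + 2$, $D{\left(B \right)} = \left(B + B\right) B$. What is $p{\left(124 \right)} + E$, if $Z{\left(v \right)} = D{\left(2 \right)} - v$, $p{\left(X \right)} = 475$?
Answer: $-628423$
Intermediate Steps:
$D{\left(B \right)} = 2 B^{2}$ ($D{\left(B \right)} = 2 B B = 2 B^{2}$)
$l = 3$ ($l = -1 + \frac{6 + 2}{2} = -1 + \frac{1}{2} \cdot 8 = -1 + 4 = 3$)
$Z{\left(v \right)} = 8 - v$ ($Z{\left(v \right)} = 2 \cdot 2^{2} - v = 2 \cdot 4 - v = 8 - v$)
$E = -628898$ ($E = \left(-733\right) 858 + \left(8 - \left(\left(3 - 6\right) - 5\right)\right) = -628914 + \left(8 - \left(-3 - 5\right)\right) = -628914 + \left(8 - -8\right) = -628914 + \left(8 + 8\right) = -628914 + 16 = -628898$)
$p{\left(124 \right)} + E = 475 - 628898 = -628423$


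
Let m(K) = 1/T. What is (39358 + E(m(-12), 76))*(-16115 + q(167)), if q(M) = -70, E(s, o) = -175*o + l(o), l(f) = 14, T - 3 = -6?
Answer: -421975320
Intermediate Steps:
T = -3 (T = 3 - 6 = -3)
m(K) = -⅓ (m(K) = 1/(-3) = -⅓)
E(s, o) = 14 - 175*o (E(s, o) = -175*o + 14 = 14 - 175*o)
(39358 + E(m(-12), 76))*(-16115 + q(167)) = (39358 + (14 - 175*76))*(-16115 - 70) = (39358 + (14 - 13300))*(-16185) = (39358 - 13286)*(-16185) = 26072*(-16185) = -421975320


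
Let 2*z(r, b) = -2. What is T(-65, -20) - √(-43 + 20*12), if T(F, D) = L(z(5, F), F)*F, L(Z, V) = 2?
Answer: -130 - √197 ≈ -144.04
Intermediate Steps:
z(r, b) = -1 (z(r, b) = (½)*(-2) = -1)
T(F, D) = 2*F
T(-65, -20) - √(-43 + 20*12) = 2*(-65) - √(-43 + 20*12) = -130 - √(-43 + 240) = -130 - √197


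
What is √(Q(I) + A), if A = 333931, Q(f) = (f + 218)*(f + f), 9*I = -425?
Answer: √25741961/9 ≈ 563.74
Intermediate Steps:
I = -425/9 (I = (⅑)*(-425) = -425/9 ≈ -47.222)
Q(f) = 2*f*(218 + f) (Q(f) = (218 + f)*(2*f) = 2*f*(218 + f))
√(Q(I) + A) = √(2*(-425/9)*(218 - 425/9) + 333931) = √(2*(-425/9)*(1537/9) + 333931) = √(-1306450/81 + 333931) = √(25741961/81) = √25741961/9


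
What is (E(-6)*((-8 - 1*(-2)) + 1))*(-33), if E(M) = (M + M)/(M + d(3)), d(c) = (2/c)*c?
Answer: 495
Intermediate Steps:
d(c) = 2
E(M) = 2*M/(2 + M) (E(M) = (M + M)/(M + 2) = (2*M)/(2 + M) = 2*M/(2 + M))
(E(-6)*((-8 - 1*(-2)) + 1))*(-33) = ((2*(-6)/(2 - 6))*((-8 - 1*(-2)) + 1))*(-33) = ((2*(-6)/(-4))*((-8 + 2) + 1))*(-33) = ((2*(-6)*(-1/4))*(-6 + 1))*(-33) = (3*(-5))*(-33) = -15*(-33) = 495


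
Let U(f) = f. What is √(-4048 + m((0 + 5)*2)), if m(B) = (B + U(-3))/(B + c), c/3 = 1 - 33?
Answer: I*√29939610/86 ≈ 63.625*I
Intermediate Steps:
c = -96 (c = 3*(1 - 33) = 3*(-32) = -96)
m(B) = (-3 + B)/(-96 + B) (m(B) = (B - 3)/(B - 96) = (-3 + B)/(-96 + B))
√(-4048 + m((0 + 5)*2)) = √(-4048 + (-3 + (0 + 5)*2)/(-96 + (0 + 5)*2)) = √(-4048 + (-3 + 5*2)/(-96 + 5*2)) = √(-4048 + (-3 + 10)/(-96 + 10)) = √(-4048 + 7/(-86)) = √(-4048 - 1/86*7) = √(-4048 - 7/86) = √(-348135/86) = I*√29939610/86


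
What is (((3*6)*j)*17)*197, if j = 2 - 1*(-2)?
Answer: 241128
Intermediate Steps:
j = 4 (j = 2 + 2 = 4)
(((3*6)*j)*17)*197 = (((3*6)*4)*17)*197 = ((18*4)*17)*197 = (72*17)*197 = 1224*197 = 241128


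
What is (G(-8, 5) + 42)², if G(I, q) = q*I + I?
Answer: 36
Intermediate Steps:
G(I, q) = I + I*q (G(I, q) = I*q + I = I + I*q)
(G(-8, 5) + 42)² = (-8*(1 + 5) + 42)² = (-8*6 + 42)² = (-48 + 42)² = (-6)² = 36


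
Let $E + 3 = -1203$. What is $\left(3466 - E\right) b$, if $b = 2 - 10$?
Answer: $-37376$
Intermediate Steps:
$b = -8$ ($b = 2 - 10 = -8$)
$E = -1206$ ($E = -3 - 1203 = -1206$)
$\left(3466 - E\right) b = \left(3466 - -1206\right) \left(-8\right) = \left(3466 + 1206\right) \left(-8\right) = 4672 \left(-8\right) = -37376$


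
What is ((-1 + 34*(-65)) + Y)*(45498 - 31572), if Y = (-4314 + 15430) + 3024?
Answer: 166123254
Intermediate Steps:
Y = 14140 (Y = 11116 + 3024 = 14140)
((-1 + 34*(-65)) + Y)*(45498 - 31572) = ((-1 + 34*(-65)) + 14140)*(45498 - 31572) = ((-1 - 2210) + 14140)*13926 = (-2211 + 14140)*13926 = 11929*13926 = 166123254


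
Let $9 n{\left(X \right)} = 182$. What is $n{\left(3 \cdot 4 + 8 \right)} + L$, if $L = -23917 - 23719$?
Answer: $- \frac{428542}{9} \approx -47616.0$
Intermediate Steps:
$n{\left(X \right)} = \frac{182}{9}$ ($n{\left(X \right)} = \frac{1}{9} \cdot 182 = \frac{182}{9}$)
$L = -47636$
$n{\left(3 \cdot 4 + 8 \right)} + L = \frac{182}{9} - 47636 = - \frac{428542}{9}$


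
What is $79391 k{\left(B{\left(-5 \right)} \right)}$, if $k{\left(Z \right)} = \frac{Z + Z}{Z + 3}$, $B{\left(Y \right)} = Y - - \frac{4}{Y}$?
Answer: $\frac{2302339}{7} \approx 3.2891 \cdot 10^{5}$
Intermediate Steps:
$B{\left(Y \right)} = Y + \frac{4}{Y}$
$k{\left(Z \right)} = \frac{2 Z}{3 + Z}$
$79391 k{\left(B{\left(-5 \right)} \right)} = 79391 \frac{2 \left(-5 + \frac{4}{-5}\right)}{3 - \left(5 - \frac{4}{-5}\right)} = 79391 \frac{2 \left(-5 + 4 \left(- \frac{1}{5}\right)\right)}{3 + \left(-5 + 4 \left(- \frac{1}{5}\right)\right)} = 79391 \frac{2 \left(-5 - \frac{4}{5}\right)}{3 - \frac{29}{5}} = 79391 \cdot 2 \left(- \frac{29}{5}\right) \frac{1}{3 - \frac{29}{5}} = 79391 \cdot 2 \left(- \frac{29}{5}\right) \frac{1}{- \frac{14}{5}} = 79391 \cdot 2 \left(- \frac{29}{5}\right) \left(- \frac{5}{14}\right) = 79391 \cdot \frac{29}{7} = \frac{2302339}{7}$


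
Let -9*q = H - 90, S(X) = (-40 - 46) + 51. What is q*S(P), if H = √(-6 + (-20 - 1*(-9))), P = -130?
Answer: -350 + 35*I*√17/9 ≈ -350.0 + 16.034*I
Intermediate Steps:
S(X) = -35 (S(X) = -86 + 51 = -35)
H = I*√17 (H = √(-6 + (-20 + 9)) = √(-6 - 11) = √(-17) = I*√17 ≈ 4.1231*I)
q = 10 - I*√17/9 (q = -(I*√17 - 90)/9 = -(-90 + I*√17)/9 = 10 - I*√17/9 ≈ 10.0 - 0.45812*I)
q*S(P) = (10 - I*√17/9)*(-35) = -350 + 35*I*√17/9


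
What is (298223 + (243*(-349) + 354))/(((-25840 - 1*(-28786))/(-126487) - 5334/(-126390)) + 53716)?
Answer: 569579188979350/143123574341433 ≈ 3.9796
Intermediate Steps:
(298223 + (243*(-349) + 354))/(((-25840 - 1*(-28786))/(-126487) - 5334/(-126390)) + 53716) = (298223 + (-84807 + 354))/(((-25840 + 28786)*(-1/126487) - 5334*(-1/126390)) + 53716) = (298223 - 84453)/((2946*(-1/126487) + 889/21065) + 53716) = 213770/((-2946/126487 + 889/21065) + 53716) = 213770/(50389453/2664448655 + 53716) = 213770/(143123574341433/2664448655) = 213770*(2664448655/143123574341433) = 569579188979350/143123574341433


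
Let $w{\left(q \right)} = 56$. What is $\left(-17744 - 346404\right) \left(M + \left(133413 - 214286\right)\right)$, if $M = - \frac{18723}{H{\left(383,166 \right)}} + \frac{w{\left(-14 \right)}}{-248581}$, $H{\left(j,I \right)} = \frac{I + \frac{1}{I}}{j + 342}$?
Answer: $\frac{405705560308792330684}{6850146617} \approx 5.9226 \cdot 10^{10}$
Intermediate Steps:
$H{\left(j,I \right)} = \frac{I + \frac{1}{I}}{342 + j}$
$M = - \frac{560130812825242}{6850146617}$ ($M = - \frac{18723}{\frac{1}{166} \frac{1}{342 + 383} \left(1 + 166^{2}\right)} + \frac{56}{-248581} = - \frac{18723}{\frac{1}{166} \cdot \frac{1}{725} \left(1 + 27556\right)} + 56 \left(- \frac{1}{248581}\right) = - \frac{18723}{\frac{1}{166} \cdot \frac{1}{725} \cdot 27557} - \frac{56}{248581} = - \frac{18723}{\frac{27557}{120350}} - \frac{56}{248581} = \left(-18723\right) \frac{120350}{27557} - \frac{56}{248581} = - \frac{2253313050}{27557} - \frac{56}{248581} = - \frac{560130812825242}{6850146617} \approx -81769.0$)
$\left(-17744 - 346404\right) \left(M + \left(133413 - 214286\right)\right) = \left(-17744 - 346404\right) \left(- \frac{560130812825242}{6850146617} + \left(133413 - 214286\right)\right) = - 364148 \left(- \frac{560130812825242}{6850146617} - 80873\right) = \left(-364148\right) \left(- \frac{1114122720181883}{6850146617}\right) = \frac{405705560308792330684}{6850146617}$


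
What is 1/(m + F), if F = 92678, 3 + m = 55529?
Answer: 1/148204 ≈ 6.7475e-6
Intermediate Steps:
m = 55526 (m = -3 + 55529 = 55526)
1/(m + F) = 1/(55526 + 92678) = 1/148204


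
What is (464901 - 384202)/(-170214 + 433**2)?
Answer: 80699/17275 ≈ 4.6714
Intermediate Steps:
(464901 - 384202)/(-170214 + 433**2) = 80699/(-170214 + 187489) = 80699/17275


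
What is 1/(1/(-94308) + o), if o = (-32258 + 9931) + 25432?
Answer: 94308/292826339 ≈ 0.00032206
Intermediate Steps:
o = 3105 (o = -22327 + 25432 = 3105)
1/(1/(-94308) + o) = 1/(1/(-94308) + 3105) = 1/(-1/94308 + 3105) = 1/(292826339/94308) = 94308/292826339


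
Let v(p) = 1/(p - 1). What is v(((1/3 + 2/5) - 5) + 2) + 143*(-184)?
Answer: -1289303/49 ≈ -26312.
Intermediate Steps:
v(p) = 1/(-1 + p)
v(((1/3 + 2/5) - 5) + 2) + 143*(-184) = 1/(-1 + (((1/3 + 2/5) - 5) + 2)) + 143*(-184) = 1/(-1 + (((1*(⅓) + 2*(⅕)) - 5) + 2)) - 26312 = 1/(-1 + (((⅓ + ⅖) - 5) + 2)) - 26312 = 1/(-1 + ((11/15 - 5) + 2)) - 26312 = 1/(-1 + (-64/15 + 2)) - 26312 = 1/(-1 - 34/15) - 26312 = 1/(-49/15) - 26312 = -15/49 - 26312 = -1289303/49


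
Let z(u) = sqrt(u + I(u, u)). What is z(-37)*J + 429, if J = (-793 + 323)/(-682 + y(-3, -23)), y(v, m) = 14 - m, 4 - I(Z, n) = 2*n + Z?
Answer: 429 + 94*sqrt(78)/129 ≈ 435.44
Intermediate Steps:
I(Z, n) = 4 - Z - 2*n (I(Z, n) = 4 - (2*n + Z) = 4 - (Z + 2*n) = 4 + (-Z - 2*n) = 4 - Z - 2*n)
z(u) = sqrt(4 - 2*u) (z(u) = sqrt(u + (4 - u - 2*u)) = sqrt(u + (4 - 3*u)) = sqrt(4 - 2*u))
J = 94/129 (J = (-793 + 323)/(-682 + (14 - 1*(-23))) = -470/(-682 + (14 + 23)) = -470/(-682 + 37) = -470/(-645) = -470*(-1/645) = 94/129 ≈ 0.72868)
z(-37)*J + 429 = sqrt(4 - 2*(-37))*(94/129) + 429 = sqrt(4 + 74)*(94/129) + 429 = sqrt(78)*(94/129) + 429 = 94*sqrt(78)/129 + 429 = 429 + 94*sqrt(78)/129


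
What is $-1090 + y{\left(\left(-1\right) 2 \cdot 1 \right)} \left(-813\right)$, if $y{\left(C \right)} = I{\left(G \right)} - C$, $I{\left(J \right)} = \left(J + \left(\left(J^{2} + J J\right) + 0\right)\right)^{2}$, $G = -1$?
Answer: $-3529$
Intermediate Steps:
$I{\left(J \right)} = \left(J + 2 J^{2}\right)^{2}$ ($I{\left(J \right)} = \left(J + \left(\left(J^{2} + J^{2}\right) + 0\right)\right)^{2} = \left(J + \left(2 J^{2} + 0\right)\right)^{2} = \left(J + 2 J^{2}\right)^{2}$)
$y{\left(C \right)} = 1 - C$ ($y{\left(C \right)} = \left(-1\right)^{2} \left(1 + 2 \left(-1\right)\right)^{2} - C = 1 \left(1 - 2\right)^{2} - C = 1 \left(-1\right)^{2} - C = 1 \cdot 1 - C = 1 - C$)
$-1090 + y{\left(\left(-1\right) 2 \cdot 1 \right)} \left(-813\right) = -1090 + \left(1 - \left(-1\right) 2 \cdot 1\right) \left(-813\right) = -1090 + \left(1 - \left(-2\right) 1\right) \left(-813\right) = -1090 + \left(1 - -2\right) \left(-813\right) = -1090 + \left(1 + 2\right) \left(-813\right) = -1090 + 3 \left(-813\right) = -1090 - 2439 = -3529$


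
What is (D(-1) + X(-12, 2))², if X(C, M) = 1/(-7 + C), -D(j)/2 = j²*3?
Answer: 13225/361 ≈ 36.634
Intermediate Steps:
D(j) = -6*j² (D(j) = -2*j²*3 = -6*j²)
(D(-1) + X(-12, 2))² = (-6*(-1)² + 1/(-7 - 12))² = (-6*1 + 1/(-19))² = (-6 - 1/19)² = (-115/19)² = 13225/361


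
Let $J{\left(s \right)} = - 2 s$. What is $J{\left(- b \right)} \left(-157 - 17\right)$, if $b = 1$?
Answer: $-348$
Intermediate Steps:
$J{\left(- b \right)} \left(-157 - 17\right) = - 2 \left(\left(-1\right) 1\right) \left(-157 - 17\right) = \left(-2\right) \left(-1\right) \left(-174\right) = 2 \left(-174\right) = -348$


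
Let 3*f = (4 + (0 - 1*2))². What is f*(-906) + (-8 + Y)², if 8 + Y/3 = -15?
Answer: 4721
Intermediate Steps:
Y = -69 (Y = -24 + 3*(-15) = -24 - 45 = -69)
f = 4/3 (f = (4 + (0 - 1*2))²/3 = (4 + (0 - 2))²/3 = (4 - 2)²/3 = (⅓)*2² = (⅓)*4 = 4/3 ≈ 1.3333)
f*(-906) + (-8 + Y)² = (4/3)*(-906) + (-8 - 69)² = -1208 + (-77)² = -1208 + 5929 = 4721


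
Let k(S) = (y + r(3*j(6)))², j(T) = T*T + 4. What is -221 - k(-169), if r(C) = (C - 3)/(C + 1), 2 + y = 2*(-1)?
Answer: -3370350/14641 ≈ -230.20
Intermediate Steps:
j(T) = 4 + T² (j(T) = T² + 4 = 4 + T²)
y = -4 (y = -2 + 2*(-1) = -2 - 2 = -4)
r(C) = (-3 + C)/(1 + C)
k(S) = 134689/14641 (k(S) = (-4 + (-3 + 3*(4 + 6²))/(1 + 3*(4 + 6²)))² = (-4 + (-3 + 3*(4 + 36))/(1 + 3*(4 + 36)))² = (-4 + (-3 + 3*40)/(1 + 3*40))² = (-4 + (-3 + 120)/(1 + 120))² = (-4 + 117/121)² = (-367/121)² = 134689/14641)
-221 - k(-169) = -221 - 1*134689/14641 = -221 - 134689/14641 = -3370350/14641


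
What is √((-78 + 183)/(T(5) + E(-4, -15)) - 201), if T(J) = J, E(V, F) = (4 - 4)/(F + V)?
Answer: 6*I*√5 ≈ 13.416*I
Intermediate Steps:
E(V, F) = 0 (E(V, F) = 0/(F + V) = 0)
√((-78 + 183)/(T(5) + E(-4, -15)) - 201) = √((-78 + 183)/(5 + 0) - 201) = √(105/5 - 201) = √(105*(⅕) - 201) = √(21 - 201) = √(-180) = 6*I*√5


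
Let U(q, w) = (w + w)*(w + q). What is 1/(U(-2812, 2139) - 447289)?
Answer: -1/3326383 ≈ -3.0063e-7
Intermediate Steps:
U(q, w) = 2*w*(q + w) (U(q, w) = (2*w)*(q + w) = 2*w*(q + w))
1/(U(-2812, 2139) - 447289) = 1/(2*2139*(-2812 + 2139) - 447289) = 1/(2*2139*(-673) - 447289) = 1/(-2879094 - 447289) = 1/(-3326383) = -1/3326383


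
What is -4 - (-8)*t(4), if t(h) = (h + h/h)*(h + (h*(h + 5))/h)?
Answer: 516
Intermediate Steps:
t(h) = (1 + h)*(5 + 2*h) (t(h) = (h + 1)*(h + (h*(5 + h))/h) = (1 + h)*(h + (5 + h)) = (1 + h)*(5 + 2*h))
-4 - (-8)*t(4) = -4 - (-8)*(5 + 2*4**2 + 7*4) = -4 - (-8)*(5 + 2*16 + 28) = -4 - (-8)*(5 + 32 + 28) = -4 - (-8)*65 = -4 - 8*(-65) = -4 + 520 = 516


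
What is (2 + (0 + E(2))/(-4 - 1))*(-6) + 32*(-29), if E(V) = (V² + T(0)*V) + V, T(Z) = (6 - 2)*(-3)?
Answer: -4808/5 ≈ -961.60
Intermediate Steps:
T(Z) = -12 (T(Z) = 4*(-3) = -12)
E(V) = V² - 11*V (E(V) = (V² - 12*V) + V = V² - 11*V)
(2 + (0 + E(2))/(-4 - 1))*(-6) + 32*(-29) = (2 + (0 + 2*(-11 + 2))/(-4 - 1))*(-6) + 32*(-29) = (2 + (0 + 2*(-9))/(-5))*(-6) - 928 = (2 + (0 - 18)*(-⅕))*(-6) - 928 = (2 - 18*(-⅕))*(-6) - 928 = (2 + 18/5)*(-6) - 928 = (28/5)*(-6) - 928 = -168/5 - 928 = -4808/5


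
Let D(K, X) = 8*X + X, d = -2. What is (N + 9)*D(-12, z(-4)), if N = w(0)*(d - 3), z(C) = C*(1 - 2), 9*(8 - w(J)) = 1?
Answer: -1096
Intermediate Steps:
w(J) = 71/9 (w(J) = 8 - ⅑*1 = 8 - ⅑ = 71/9)
z(C) = -C (z(C) = C*(-1) = -C)
N = -355/9 (N = 71*(-2 - 3)/9 = (71/9)*(-5) = -355/9 ≈ -39.444)
D(K, X) = 9*X
(N + 9)*D(-12, z(-4)) = (-355/9 + 9)*(9*(-1*(-4))) = -274*4 = -274/9*36 = -1096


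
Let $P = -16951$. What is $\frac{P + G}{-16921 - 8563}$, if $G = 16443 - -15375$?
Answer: $- \frac{14867}{25484} \approx -0.58339$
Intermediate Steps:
$G = 31818$ ($G = 16443 + 15375 = 31818$)
$\frac{P + G}{-16921 - 8563} = \frac{-16951 + 31818}{-16921 - 8563} = \frac{14867}{-25484} = 14867 \left(- \frac{1}{25484}\right) = - \frac{14867}{25484}$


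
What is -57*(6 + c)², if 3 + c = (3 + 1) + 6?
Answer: -9633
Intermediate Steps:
c = 7 (c = -3 + ((3 + 1) + 6) = -3 + (4 + 6) = -3 + 10 = 7)
-57*(6 + c)² = -57*(6 + 7)² = -57*13² = -57*169 = -9633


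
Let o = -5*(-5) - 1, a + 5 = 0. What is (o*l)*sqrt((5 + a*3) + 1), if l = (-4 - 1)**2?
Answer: 1800*I ≈ 1800.0*I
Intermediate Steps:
a = -5 (a = -5 + 0 = -5)
l = 25 (l = (-5)**2 = 25)
o = 24 (o = 25 - 1 = 24)
(o*l)*sqrt((5 + a*3) + 1) = (24*25)*sqrt((5 - 5*3) + 1) = 600*sqrt((5 - 15) + 1) = 600*sqrt(-10 + 1) = 600*sqrt(-9) = 600*(3*I) = 1800*I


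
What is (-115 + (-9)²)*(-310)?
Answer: 10540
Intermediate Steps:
(-115 + (-9)²)*(-310) = (-115 + 81)*(-310) = -34*(-310) = 10540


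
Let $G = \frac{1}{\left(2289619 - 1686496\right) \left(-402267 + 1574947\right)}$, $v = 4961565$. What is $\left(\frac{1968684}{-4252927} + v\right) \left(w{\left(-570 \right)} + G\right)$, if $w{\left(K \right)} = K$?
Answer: $- \frac{2835604016737029294859616243}{1002656289526168760} \approx -2.8281 \cdot 10^{9}$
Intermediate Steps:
$G = \frac{1}{707270279640}$ ($G = \frac{1}{603123 \cdot 1172680} = \frac{1}{707270279640} \approx 1.4139 \cdot 10^{-12}$)
$\left(\frac{1968684}{-4252927} + v\right) \left(w{\left(-570 \right)} + G\right) = \left(\frac{1968684}{-4252927} + 4961565\right) \left(-570 + \frac{1}{707270279640}\right) = \left(1968684 \left(- \frac{1}{4252927}\right) + 4961565\right) \left(- \frac{403144059394799}{707270279640}\right) = \left(- \frac{1968684}{4252927} + 4961565\right) \left(- \frac{403144059394799}{707270279640}\right) = \frac{21101171782071}{4252927} \left(- \frac{403144059394799}{707270279640}\right) = - \frac{2835604016737029294859616243}{1002656289526168760}$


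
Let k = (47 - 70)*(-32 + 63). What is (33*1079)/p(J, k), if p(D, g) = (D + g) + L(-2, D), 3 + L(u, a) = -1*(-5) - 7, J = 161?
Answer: -35607/557 ≈ -63.926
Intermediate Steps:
k = -713 (k = -23*31 = -713)
L(u, a) = -5 (L(u, a) = -3 + (-1*(-5) - 7) = -3 + (5 - 7) = -3 - 2 = -5)
p(D, g) = -5 + D + g (p(D, g) = (D + g) - 5 = -5 + D + g)
(33*1079)/p(J, k) = (33*1079)/(-5 + 161 - 713) = 35607/(-557) = 35607*(-1/557) = -35607/557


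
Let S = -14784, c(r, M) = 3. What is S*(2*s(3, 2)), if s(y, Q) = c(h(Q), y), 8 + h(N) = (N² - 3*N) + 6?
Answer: -88704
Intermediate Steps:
h(N) = -2 + N² - 3*N (h(N) = -8 + ((N² - 3*N) + 6) = -8 + (6 + N² - 3*N) = -2 + N² - 3*N)
s(y, Q) = 3
S*(2*s(3, 2)) = -29568*3 = -14784*6 = -88704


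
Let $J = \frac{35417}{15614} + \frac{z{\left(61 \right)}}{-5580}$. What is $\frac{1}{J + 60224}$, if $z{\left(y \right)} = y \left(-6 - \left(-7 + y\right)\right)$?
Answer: $\frac{1452102}{87455637083} \approx 1.6604 \cdot 10^{-5}$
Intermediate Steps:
$z{\left(y \right)} = y \left(1 - y\right)$
$J = \frac{4246235}{1452102}$ ($J = \frac{35417}{15614} + \frac{61 \left(1 - 61\right)}{-5580} = 35417 \cdot \frac{1}{15614} + 61 \left(1 - 61\right) \left(- \frac{1}{5580}\right) = \frac{35417}{15614} + 61 \left(-60\right) \left(- \frac{1}{5580}\right) = \frac{35417}{15614} - - \frac{61}{93} = \frac{35417}{15614} + \frac{61}{93} = \frac{4246235}{1452102} \approx 2.9242$)
$\frac{1}{J + 60224} = \frac{1}{\frac{4246235}{1452102} + 60224} = \frac{1}{\frac{87455637083}{1452102}} = \frac{1452102}{87455637083}$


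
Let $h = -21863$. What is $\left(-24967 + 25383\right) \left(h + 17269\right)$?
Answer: $-1911104$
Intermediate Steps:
$\left(-24967 + 25383\right) \left(h + 17269\right) = \left(-24967 + 25383\right) \left(-21863 + 17269\right) = 416 \left(-4594\right) = -1911104$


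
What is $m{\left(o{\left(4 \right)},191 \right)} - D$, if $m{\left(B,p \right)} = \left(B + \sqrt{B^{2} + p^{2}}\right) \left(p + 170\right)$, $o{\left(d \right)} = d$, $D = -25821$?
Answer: $27265 + 361 \sqrt{36497} \approx 96231.0$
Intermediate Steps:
$m{\left(B,p \right)} = \left(170 + p\right) \left(B + \sqrt{B^{2} + p^{2}}\right)$ ($m{\left(B,p \right)} = \left(B + \sqrt{B^{2} + p^{2}}\right) \left(170 + p\right) = \left(170 + p\right) \left(B + \sqrt{B^{2} + p^{2}}\right)$)
$m{\left(o{\left(4 \right)},191 \right)} - D = \left(170 \cdot 4 + 170 \sqrt{4^{2} + 191^{2}} + 4 \cdot 191 + 191 \sqrt{4^{2} + 191^{2}}\right) - -25821 = \left(680 + 170 \sqrt{16 + 36481} + 764 + 191 \sqrt{16 + 36481}\right) + 25821 = \left(680 + 170 \sqrt{36497} + 764 + 191 \sqrt{36497}\right) + 25821 = \left(1444 + 361 \sqrt{36497}\right) + 25821 = 27265 + 361 \sqrt{36497}$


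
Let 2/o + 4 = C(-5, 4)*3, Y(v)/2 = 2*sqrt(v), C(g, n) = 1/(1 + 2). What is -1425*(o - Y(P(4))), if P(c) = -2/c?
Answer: 950 + 2850*I*sqrt(2) ≈ 950.0 + 4030.5*I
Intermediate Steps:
C(g, n) = 1/3
Y(v) = 4*sqrt(v) (Y(v) = 2*(2*sqrt(v)) = 4*sqrt(v))
o = -2/3 (o = 2/(-4 + (1/3)*3) = 2/(-4 + 1) = 2/(-3) = 2*(-1/3) = -2/3 ≈ -0.66667)
-1425*(o - Y(P(4))) = -1425*(-2/3 - 4*sqrt(-2/4)) = -1425*(-2/3 - 4*sqrt(-2*1/4)) = -1425*(-2/3 - 4*sqrt(-1/2)) = -1425*(-2/3 - 4*I*sqrt(2)/2) = -1425*(-2/3 - 2*I*sqrt(2)) = 950 + 2850*I*sqrt(2)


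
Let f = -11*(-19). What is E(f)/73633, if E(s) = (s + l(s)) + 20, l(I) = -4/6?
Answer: 685/220899 ≈ 0.0031010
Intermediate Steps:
l(I) = -⅔ (l(I) = -4*⅙ = -⅔)
f = 209
E(s) = 58/3 + s (E(s) = (s - ⅔) + 20 = (-⅔ + s) + 20 = 58/3 + s)
E(f)/73633 = (58/3 + 209)/73633 = (685/3)*(1/73633) = 685/220899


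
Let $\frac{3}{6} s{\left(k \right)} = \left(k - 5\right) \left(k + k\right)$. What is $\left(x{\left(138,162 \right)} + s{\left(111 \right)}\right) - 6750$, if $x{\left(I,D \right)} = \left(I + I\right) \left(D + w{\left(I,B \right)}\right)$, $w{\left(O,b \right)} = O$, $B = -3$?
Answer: $123114$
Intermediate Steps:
$x{\left(I,D \right)} = 2 I \left(D + I\right)$ ($x{\left(I,D \right)} = \left(I + I\right) \left(D + I\right) = 2 I \left(D + I\right)$)
$s{\left(k \right)} = 4 k \left(-5 + k\right)$ ($s{\left(k \right)} = 2 \left(k - 5\right) \left(k + k\right) = 2 \left(-5 + k\right) 2 k = 2 \cdot 2 k \left(-5 + k\right) = 4 k \left(-5 + k\right)$)
$\left(x{\left(138,162 \right)} + s{\left(111 \right)}\right) - 6750 = \left(2 \cdot 138 \left(162 + 138\right) + 4 \cdot 111 \left(-5 + 111\right)\right) - 6750 = \left(2 \cdot 138 \cdot 300 + 4 \cdot 111 \cdot 106\right) - 6750 = \left(82800 + 47064\right) - 6750 = 129864 - 6750 = 123114$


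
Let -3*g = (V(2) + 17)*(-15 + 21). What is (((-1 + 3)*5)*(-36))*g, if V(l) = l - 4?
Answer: 10800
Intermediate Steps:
V(l) = -4 + l
g = -30 (g = -((-4 + 2) + 17)*(-15 + 21)/3 = -(-2 + 17)*6/3 = -5*6 = -⅓*90 = -30)
(((-1 + 3)*5)*(-36))*g = (((-1 + 3)*5)*(-36))*(-30) = ((2*5)*(-36))*(-30) = (10*(-36))*(-30) = -360*(-30) = 10800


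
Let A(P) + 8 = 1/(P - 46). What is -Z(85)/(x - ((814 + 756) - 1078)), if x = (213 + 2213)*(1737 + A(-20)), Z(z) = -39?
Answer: 1287/138402833 ≈ 9.2989e-6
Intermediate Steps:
A(P) = -8 + 1/(-46 + P) (A(P) = -8 + 1/(P - 46) = -8 + 1/(-46 + P))
x = 138419069/33 (x = (213 + 2213)*(1737 + (369 - 8*(-20))/(-46 - 20)) = 2426*(1737 + (369 + 160)/(-66)) = 2426*(1737 - 1/66*529) = 2426*(1737 - 529/66) = 2426*(114113/66) = 138419069/33 ≈ 4.1945e+6)
-Z(85)/(x - ((814 + 756) - 1078)) = -(-39)/(138419069/33 - ((814 + 756) - 1078)) = -(-39)/(138419069/33 - (1570 - 1078)) = -(-39)/(138419069/33 - 1*492) = -(-39)/(138419069/33 - 492) = -(-39)/138402833/33 = -(-39)*33/138402833 = -1*(-1287/138402833) = 1287/138402833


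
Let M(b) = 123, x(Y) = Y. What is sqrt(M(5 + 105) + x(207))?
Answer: sqrt(330) ≈ 18.166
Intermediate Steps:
sqrt(M(5 + 105) + x(207)) = sqrt(123 + 207) = sqrt(330)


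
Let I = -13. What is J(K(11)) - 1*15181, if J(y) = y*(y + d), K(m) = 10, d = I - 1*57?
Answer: -15781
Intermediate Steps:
d = -70 (d = -13 - 1*57 = -13 - 57 = -70)
J(y) = y*(-70 + y) (J(y) = y*(y - 70) = y*(-70 + y))
J(K(11)) - 1*15181 = 10*(-70 + 10) - 1*15181 = 10*(-60) - 15181 = -600 - 15181 = -15781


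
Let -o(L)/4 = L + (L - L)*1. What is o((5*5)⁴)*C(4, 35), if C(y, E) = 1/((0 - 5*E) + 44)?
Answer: 1562500/131 ≈ 11927.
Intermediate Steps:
o(L) = -4*L (o(L) = -4*(L + (L - L)*1) = -4*(L + 0*1) = -4*(L + 0) = -4*L)
C(y, E) = 1/(44 - 5*E) (C(y, E) = 1/(-5*E + 44) = 1/(44 - 5*E))
o((5*5)⁴)*C(4, 35) = (-4*(5*5)⁴)*(-1/(-44 + 5*35)) = (-4*25⁴)*(-1/(-44 + 175)) = (-4*390625)*(-1/131) = -(-1562500)/131 = -1562500*(-1/131) = 1562500/131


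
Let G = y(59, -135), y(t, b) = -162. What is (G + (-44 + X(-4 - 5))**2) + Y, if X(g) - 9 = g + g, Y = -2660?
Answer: -13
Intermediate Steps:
X(g) = 9 + 2*g (X(g) = 9 + (g + g) = 9 + 2*g)
G = -162
(G + (-44 + X(-4 - 5))**2) + Y = (-162 + (-44 + (9 + 2*(-4 - 5)))**2) - 2660 = (-162 + (-44 + (9 + 2*(-9)))**2) - 2660 = (-162 + (-44 + (9 - 18))**2) - 2660 = (-162 + (-44 - 9)**2) - 2660 = (-162 + (-53)**2) - 2660 = (-162 + 2809) - 2660 = 2647 - 2660 = -13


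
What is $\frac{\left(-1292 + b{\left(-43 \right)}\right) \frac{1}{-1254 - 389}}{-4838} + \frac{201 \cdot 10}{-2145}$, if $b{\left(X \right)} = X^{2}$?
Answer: $- \frac{1065064105}{1136683262} \approx -0.93699$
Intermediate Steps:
$\frac{\left(-1292 + b{\left(-43 \right)}\right) \frac{1}{-1254 - 389}}{-4838} + \frac{201 \cdot 10}{-2145} = \frac{\left(-1292 + \left(-43\right)^{2}\right) \frac{1}{-1254 - 389}}{-4838} + \frac{201 \cdot 10}{-2145} = \frac{-1292 + 1849}{-1254 + \left(-841 + 452\right)} \left(- \frac{1}{4838}\right) + 2010 \left(- \frac{1}{2145}\right) = \frac{557}{-1254 - 389} \left(- \frac{1}{4838}\right) - \frac{134}{143} = \frac{557}{-1643} \left(- \frac{1}{4838}\right) - \frac{134}{143} = 557 \left(- \frac{1}{1643}\right) \left(- \frac{1}{4838}\right) - \frac{134}{143} = \left(- \frac{557}{1643}\right) \left(- \frac{1}{4838}\right) - \frac{134}{143} = \frac{557}{7948834} - \frac{134}{143} = - \frac{1065064105}{1136683262}$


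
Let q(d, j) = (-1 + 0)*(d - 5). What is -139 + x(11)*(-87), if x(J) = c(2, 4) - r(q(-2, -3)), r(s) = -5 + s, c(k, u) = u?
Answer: -313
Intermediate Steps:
q(d, j) = 5 - d (q(d, j) = -(-5 + d) = 5 - d)
x(J) = 2 (x(J) = 4 - (-5 + (5 - 1*(-2))) = 4 - (-5 + (5 + 2)) = 4 - (-5 + 7) = 4 - 1*2 = 4 - 2 = 2)
-139 + x(11)*(-87) = -139 + 2*(-87) = -139 - 174 = -313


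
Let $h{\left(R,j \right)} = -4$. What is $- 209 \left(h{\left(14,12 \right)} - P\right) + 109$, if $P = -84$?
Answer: $-16611$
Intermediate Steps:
$- 209 \left(h{\left(14,12 \right)} - P\right) + 109 = - 209 \left(-4 - -84\right) + 109 = - 209 \left(-4 + 84\right) + 109 = \left(-209\right) 80 + 109 = -16720 + 109 = -16611$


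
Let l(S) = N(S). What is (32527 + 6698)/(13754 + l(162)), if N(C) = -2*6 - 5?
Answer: 13075/4579 ≈ 2.8554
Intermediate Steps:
N(C) = -17 (N(C) = -12 - 5 = -17)
l(S) = -17
(32527 + 6698)/(13754 + l(162)) = (32527 + 6698)/(13754 - 17) = 39225/13737 = 39225*(1/13737) = 13075/4579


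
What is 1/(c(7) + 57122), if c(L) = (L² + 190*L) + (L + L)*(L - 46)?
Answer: 1/57955 ≈ 1.7255e-5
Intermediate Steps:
c(L) = L² + 190*L + 2*L*(-46 + L) (c(L) = (L² + 190*L) + (2*L)*(-46 + L) = (L² + 190*L) + 2*L*(-46 + L) = L² + 190*L + 2*L*(-46 + L))
1/(c(7) + 57122) = 1/(7*(98 + 3*7) + 57122) = 1/(7*(98 + 21) + 57122) = 1/(7*119 + 57122) = 1/(833 + 57122) = 1/57955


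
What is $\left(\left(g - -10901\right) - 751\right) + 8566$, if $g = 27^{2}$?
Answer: $19445$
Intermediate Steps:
$g = 729$
$\left(\left(g - -10901\right) - 751\right) + 8566 = \left(\left(729 - -10901\right) - 751\right) + 8566 = \left(\left(729 + 10901\right) - 751\right) + 8566 = \left(11630 - 751\right) + 8566 = 10879 + 8566 = 19445$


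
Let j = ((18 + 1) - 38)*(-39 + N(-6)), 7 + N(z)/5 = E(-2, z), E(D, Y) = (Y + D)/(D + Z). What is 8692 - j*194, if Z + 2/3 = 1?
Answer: -175608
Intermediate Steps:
Z = ⅓ (Z = -⅔ + 1 = ⅓ ≈ 0.33333)
E(D, Y) = (D + Y)/(⅓ + D) (E(D, Y) = (Y + D)/(D + ⅓) = (D + Y)/(⅓ + D))
N(z) = -29 - 3*z (N(z) = -35 + 5*(3*(-2 + z)/(1 + 3*(-2))) = -35 + 5*(3*(-2 + z)/(1 - 6)) = -35 + 5*(3*(-2 + z)/(-5)) = -35 + 5*(3*(-⅕)*(-2 + z)) = -35 + 5*(6/5 - 3*z/5) = -35 + (6 - 3*z) = -29 - 3*z)
j = 950 (j = ((18 + 1) - 38)*(-39 + (-29 - 3*(-6))) = (19 - 38)*(-39 + (-29 + 18)) = -19*(-39 - 11) = -19*(-50) = 950)
8692 - j*194 = 8692 - 950*194 = 8692 - 1*184300 = 8692 - 184300 = -175608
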